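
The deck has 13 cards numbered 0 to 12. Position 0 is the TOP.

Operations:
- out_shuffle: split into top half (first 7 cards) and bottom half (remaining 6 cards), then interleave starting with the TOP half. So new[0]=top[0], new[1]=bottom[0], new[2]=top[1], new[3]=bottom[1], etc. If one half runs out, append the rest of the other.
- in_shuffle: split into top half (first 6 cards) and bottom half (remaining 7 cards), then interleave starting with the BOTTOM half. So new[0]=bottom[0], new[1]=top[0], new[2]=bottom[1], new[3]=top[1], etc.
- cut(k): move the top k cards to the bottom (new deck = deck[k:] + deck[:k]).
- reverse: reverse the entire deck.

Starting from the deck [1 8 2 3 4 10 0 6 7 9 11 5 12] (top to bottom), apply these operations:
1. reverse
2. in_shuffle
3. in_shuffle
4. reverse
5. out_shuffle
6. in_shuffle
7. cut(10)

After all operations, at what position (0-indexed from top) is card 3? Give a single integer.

Answer: 0

Derivation:
After op 1 (reverse): [12 5 11 9 7 6 0 10 4 3 2 8 1]
After op 2 (in_shuffle): [0 12 10 5 4 11 3 9 2 7 8 6 1]
After op 3 (in_shuffle): [3 0 9 12 2 10 7 5 8 4 6 11 1]
After op 4 (reverse): [1 11 6 4 8 5 7 10 2 12 9 0 3]
After op 5 (out_shuffle): [1 10 11 2 6 12 4 9 8 0 5 3 7]
After op 6 (in_shuffle): [4 1 9 10 8 11 0 2 5 6 3 12 7]
After op 7 (cut(10)): [3 12 7 4 1 9 10 8 11 0 2 5 6]
Card 3 is at position 0.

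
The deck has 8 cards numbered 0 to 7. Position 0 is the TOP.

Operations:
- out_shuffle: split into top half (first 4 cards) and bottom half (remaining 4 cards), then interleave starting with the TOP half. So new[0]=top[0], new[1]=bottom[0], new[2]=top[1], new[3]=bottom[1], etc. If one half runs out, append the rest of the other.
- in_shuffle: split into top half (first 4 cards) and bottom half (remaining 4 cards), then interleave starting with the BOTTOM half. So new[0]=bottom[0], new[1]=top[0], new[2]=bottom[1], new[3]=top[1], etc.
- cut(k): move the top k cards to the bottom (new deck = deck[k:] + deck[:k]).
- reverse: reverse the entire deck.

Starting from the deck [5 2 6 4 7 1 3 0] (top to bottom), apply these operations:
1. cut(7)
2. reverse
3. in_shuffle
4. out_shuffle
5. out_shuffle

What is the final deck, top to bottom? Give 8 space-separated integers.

After op 1 (cut(7)): [0 5 2 6 4 7 1 3]
After op 2 (reverse): [3 1 7 4 6 2 5 0]
After op 3 (in_shuffle): [6 3 2 1 5 7 0 4]
After op 4 (out_shuffle): [6 5 3 7 2 0 1 4]
After op 5 (out_shuffle): [6 2 5 0 3 1 7 4]

Answer: 6 2 5 0 3 1 7 4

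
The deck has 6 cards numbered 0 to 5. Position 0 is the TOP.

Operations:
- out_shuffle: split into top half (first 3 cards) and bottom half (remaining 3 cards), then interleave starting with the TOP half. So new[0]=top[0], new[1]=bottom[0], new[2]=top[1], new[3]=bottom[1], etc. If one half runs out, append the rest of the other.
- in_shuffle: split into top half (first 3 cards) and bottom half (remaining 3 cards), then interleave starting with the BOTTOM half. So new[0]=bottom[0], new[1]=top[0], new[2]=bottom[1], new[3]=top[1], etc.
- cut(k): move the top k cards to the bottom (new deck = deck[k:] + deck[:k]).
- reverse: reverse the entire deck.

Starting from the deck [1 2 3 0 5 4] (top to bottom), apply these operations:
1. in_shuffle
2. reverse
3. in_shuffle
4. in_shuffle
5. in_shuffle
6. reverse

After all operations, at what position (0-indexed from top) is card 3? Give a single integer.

Answer: 5

Derivation:
After op 1 (in_shuffle): [0 1 5 2 4 3]
After op 2 (reverse): [3 4 2 5 1 0]
After op 3 (in_shuffle): [5 3 1 4 0 2]
After op 4 (in_shuffle): [4 5 0 3 2 1]
After op 5 (in_shuffle): [3 4 2 5 1 0]
After op 6 (reverse): [0 1 5 2 4 3]
Card 3 is at position 5.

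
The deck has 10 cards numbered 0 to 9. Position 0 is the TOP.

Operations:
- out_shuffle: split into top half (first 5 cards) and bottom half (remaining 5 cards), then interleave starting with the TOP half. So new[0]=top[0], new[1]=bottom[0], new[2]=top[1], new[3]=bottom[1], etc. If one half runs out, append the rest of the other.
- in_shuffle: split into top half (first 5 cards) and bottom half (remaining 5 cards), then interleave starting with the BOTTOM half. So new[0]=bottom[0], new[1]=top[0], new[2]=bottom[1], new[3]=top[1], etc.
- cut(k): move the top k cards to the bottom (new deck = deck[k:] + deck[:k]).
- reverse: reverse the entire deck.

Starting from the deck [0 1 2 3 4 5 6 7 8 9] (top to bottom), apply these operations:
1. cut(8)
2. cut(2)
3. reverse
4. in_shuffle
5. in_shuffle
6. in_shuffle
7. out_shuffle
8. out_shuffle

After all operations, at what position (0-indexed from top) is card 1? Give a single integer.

After op 1 (cut(8)): [8 9 0 1 2 3 4 5 6 7]
After op 2 (cut(2)): [0 1 2 3 4 5 6 7 8 9]
After op 3 (reverse): [9 8 7 6 5 4 3 2 1 0]
After op 4 (in_shuffle): [4 9 3 8 2 7 1 6 0 5]
After op 5 (in_shuffle): [7 4 1 9 6 3 0 8 5 2]
After op 6 (in_shuffle): [3 7 0 4 8 1 5 9 2 6]
After op 7 (out_shuffle): [3 1 7 5 0 9 4 2 8 6]
After op 8 (out_shuffle): [3 9 1 4 7 2 5 8 0 6]
Card 1 is at position 2.

Answer: 2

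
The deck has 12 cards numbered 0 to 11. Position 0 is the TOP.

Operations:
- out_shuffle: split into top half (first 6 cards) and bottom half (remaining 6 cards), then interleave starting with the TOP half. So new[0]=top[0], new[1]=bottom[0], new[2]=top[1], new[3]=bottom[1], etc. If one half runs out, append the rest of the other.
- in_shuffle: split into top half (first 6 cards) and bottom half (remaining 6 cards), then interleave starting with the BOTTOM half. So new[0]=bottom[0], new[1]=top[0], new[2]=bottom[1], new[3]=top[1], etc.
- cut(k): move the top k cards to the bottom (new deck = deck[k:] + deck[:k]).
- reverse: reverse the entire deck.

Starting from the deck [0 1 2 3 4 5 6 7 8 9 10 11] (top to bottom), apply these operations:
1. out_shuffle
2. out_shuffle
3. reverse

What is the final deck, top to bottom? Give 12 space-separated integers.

After op 1 (out_shuffle): [0 6 1 7 2 8 3 9 4 10 5 11]
After op 2 (out_shuffle): [0 3 6 9 1 4 7 10 2 5 8 11]
After op 3 (reverse): [11 8 5 2 10 7 4 1 9 6 3 0]

Answer: 11 8 5 2 10 7 4 1 9 6 3 0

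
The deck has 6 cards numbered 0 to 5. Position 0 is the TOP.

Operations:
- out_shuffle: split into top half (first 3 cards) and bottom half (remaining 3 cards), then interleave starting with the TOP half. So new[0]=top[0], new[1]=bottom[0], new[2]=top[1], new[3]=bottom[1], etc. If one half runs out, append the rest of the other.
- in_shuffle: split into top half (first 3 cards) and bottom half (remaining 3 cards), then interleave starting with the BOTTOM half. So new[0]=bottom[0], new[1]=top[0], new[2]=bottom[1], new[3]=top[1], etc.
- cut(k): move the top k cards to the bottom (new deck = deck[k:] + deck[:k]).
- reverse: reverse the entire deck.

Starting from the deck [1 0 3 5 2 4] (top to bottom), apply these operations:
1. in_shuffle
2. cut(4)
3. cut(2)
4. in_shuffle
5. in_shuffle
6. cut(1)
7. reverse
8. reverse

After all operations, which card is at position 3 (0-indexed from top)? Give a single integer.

Answer: 2

Derivation:
After op 1 (in_shuffle): [5 1 2 0 4 3]
After op 2 (cut(4)): [4 3 5 1 2 0]
After op 3 (cut(2)): [5 1 2 0 4 3]
After op 4 (in_shuffle): [0 5 4 1 3 2]
After op 5 (in_shuffle): [1 0 3 5 2 4]
After op 6 (cut(1)): [0 3 5 2 4 1]
After op 7 (reverse): [1 4 2 5 3 0]
After op 8 (reverse): [0 3 5 2 4 1]
Position 3: card 2.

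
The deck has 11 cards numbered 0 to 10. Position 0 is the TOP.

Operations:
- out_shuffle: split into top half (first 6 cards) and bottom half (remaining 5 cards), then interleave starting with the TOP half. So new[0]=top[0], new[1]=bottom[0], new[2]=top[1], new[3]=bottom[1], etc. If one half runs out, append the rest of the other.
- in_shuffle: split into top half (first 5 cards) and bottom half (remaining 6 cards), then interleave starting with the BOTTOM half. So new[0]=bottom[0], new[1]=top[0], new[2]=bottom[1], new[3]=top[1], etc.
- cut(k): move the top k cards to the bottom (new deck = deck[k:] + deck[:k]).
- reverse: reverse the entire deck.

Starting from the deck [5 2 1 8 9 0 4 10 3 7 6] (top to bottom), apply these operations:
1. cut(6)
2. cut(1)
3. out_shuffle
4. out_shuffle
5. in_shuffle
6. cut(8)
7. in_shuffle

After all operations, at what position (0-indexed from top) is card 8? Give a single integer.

Answer: 0

Derivation:
After op 1 (cut(6)): [4 10 3 7 6 5 2 1 8 9 0]
After op 2 (cut(1)): [10 3 7 6 5 2 1 8 9 0 4]
After op 3 (out_shuffle): [10 1 3 8 7 9 6 0 5 4 2]
After op 4 (out_shuffle): [10 6 1 0 3 5 8 4 7 2 9]
After op 5 (in_shuffle): [5 10 8 6 4 1 7 0 2 3 9]
After op 6 (cut(8)): [2 3 9 5 10 8 6 4 1 7 0]
After op 7 (in_shuffle): [8 2 6 3 4 9 1 5 7 10 0]
Card 8 is at position 0.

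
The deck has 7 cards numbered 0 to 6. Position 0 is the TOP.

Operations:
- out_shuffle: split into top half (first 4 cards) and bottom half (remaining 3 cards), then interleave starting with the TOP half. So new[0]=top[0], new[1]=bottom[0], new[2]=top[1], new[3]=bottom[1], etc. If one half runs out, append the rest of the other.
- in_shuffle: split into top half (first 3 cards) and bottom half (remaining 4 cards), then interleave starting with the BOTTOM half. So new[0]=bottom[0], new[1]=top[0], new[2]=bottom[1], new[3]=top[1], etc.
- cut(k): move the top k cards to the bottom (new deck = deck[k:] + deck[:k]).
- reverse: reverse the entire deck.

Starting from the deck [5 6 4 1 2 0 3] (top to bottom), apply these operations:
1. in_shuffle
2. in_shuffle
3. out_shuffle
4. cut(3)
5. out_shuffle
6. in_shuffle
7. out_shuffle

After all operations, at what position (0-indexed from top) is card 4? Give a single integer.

Answer: 0

Derivation:
After op 1 (in_shuffle): [1 5 2 6 0 4 3]
After op 2 (in_shuffle): [6 1 0 5 4 2 3]
After op 3 (out_shuffle): [6 4 1 2 0 3 5]
After op 4 (cut(3)): [2 0 3 5 6 4 1]
After op 5 (out_shuffle): [2 6 0 4 3 1 5]
After op 6 (in_shuffle): [4 2 3 6 1 0 5]
After op 7 (out_shuffle): [4 1 2 0 3 5 6]
Card 4 is at position 0.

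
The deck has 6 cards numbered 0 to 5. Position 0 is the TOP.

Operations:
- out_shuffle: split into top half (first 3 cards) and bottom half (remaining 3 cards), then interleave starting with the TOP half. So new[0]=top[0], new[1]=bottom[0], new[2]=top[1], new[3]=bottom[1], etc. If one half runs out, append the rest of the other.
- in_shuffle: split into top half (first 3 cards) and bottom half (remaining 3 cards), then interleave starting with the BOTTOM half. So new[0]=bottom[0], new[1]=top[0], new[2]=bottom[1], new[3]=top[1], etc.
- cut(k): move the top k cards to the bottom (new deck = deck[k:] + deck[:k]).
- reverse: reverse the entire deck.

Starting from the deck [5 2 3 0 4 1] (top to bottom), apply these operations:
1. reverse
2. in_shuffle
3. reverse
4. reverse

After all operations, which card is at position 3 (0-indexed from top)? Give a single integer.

After op 1 (reverse): [1 4 0 3 2 5]
After op 2 (in_shuffle): [3 1 2 4 5 0]
After op 3 (reverse): [0 5 4 2 1 3]
After op 4 (reverse): [3 1 2 4 5 0]
Position 3: card 4.

Answer: 4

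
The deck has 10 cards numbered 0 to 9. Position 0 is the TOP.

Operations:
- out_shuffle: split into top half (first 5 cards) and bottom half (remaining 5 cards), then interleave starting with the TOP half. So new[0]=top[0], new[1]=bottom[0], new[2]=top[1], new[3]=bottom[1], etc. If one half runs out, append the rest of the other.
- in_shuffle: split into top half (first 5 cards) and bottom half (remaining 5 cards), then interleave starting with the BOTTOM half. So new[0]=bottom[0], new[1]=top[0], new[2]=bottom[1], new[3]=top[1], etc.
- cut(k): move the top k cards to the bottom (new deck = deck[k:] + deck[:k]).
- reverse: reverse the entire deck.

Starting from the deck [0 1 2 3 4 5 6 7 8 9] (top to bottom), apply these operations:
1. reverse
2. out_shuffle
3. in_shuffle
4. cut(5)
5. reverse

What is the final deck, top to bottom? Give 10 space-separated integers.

After op 1 (reverse): [9 8 7 6 5 4 3 2 1 0]
After op 2 (out_shuffle): [9 4 8 3 7 2 6 1 5 0]
After op 3 (in_shuffle): [2 9 6 4 1 8 5 3 0 7]
After op 4 (cut(5)): [8 5 3 0 7 2 9 6 4 1]
After op 5 (reverse): [1 4 6 9 2 7 0 3 5 8]

Answer: 1 4 6 9 2 7 0 3 5 8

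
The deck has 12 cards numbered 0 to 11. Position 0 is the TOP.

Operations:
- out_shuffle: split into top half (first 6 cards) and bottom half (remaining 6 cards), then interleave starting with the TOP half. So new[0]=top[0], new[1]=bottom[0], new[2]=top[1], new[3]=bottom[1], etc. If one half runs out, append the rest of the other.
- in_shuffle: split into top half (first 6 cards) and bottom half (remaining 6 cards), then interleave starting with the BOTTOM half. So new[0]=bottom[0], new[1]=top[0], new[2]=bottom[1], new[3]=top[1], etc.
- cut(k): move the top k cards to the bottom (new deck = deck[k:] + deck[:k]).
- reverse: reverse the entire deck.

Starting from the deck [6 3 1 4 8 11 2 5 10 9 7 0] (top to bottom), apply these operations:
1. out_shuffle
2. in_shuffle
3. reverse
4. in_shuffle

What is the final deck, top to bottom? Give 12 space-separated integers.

Answer: 3 10 8 0 2 1 9 11 6 5 4 7

Derivation:
After op 1 (out_shuffle): [6 2 3 5 1 10 4 9 8 7 11 0]
After op 2 (in_shuffle): [4 6 9 2 8 3 7 5 11 1 0 10]
After op 3 (reverse): [10 0 1 11 5 7 3 8 2 9 6 4]
After op 4 (in_shuffle): [3 10 8 0 2 1 9 11 6 5 4 7]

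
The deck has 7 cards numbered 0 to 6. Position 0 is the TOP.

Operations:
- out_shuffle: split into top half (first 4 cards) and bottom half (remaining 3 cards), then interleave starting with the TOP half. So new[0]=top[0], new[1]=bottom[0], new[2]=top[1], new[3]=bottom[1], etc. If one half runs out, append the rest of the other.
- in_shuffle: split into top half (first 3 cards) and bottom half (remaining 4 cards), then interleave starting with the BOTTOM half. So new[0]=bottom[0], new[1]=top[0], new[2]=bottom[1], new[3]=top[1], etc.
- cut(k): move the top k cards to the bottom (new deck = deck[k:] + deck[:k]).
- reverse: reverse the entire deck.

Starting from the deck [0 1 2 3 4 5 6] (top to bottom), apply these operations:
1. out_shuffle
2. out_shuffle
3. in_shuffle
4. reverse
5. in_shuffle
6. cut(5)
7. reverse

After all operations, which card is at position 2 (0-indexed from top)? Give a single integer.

After op 1 (out_shuffle): [0 4 1 5 2 6 3]
After op 2 (out_shuffle): [0 2 4 6 1 3 5]
After op 3 (in_shuffle): [6 0 1 2 3 4 5]
After op 4 (reverse): [5 4 3 2 1 0 6]
After op 5 (in_shuffle): [2 5 1 4 0 3 6]
After op 6 (cut(5)): [3 6 2 5 1 4 0]
After op 7 (reverse): [0 4 1 5 2 6 3]
Position 2: card 1.

Answer: 1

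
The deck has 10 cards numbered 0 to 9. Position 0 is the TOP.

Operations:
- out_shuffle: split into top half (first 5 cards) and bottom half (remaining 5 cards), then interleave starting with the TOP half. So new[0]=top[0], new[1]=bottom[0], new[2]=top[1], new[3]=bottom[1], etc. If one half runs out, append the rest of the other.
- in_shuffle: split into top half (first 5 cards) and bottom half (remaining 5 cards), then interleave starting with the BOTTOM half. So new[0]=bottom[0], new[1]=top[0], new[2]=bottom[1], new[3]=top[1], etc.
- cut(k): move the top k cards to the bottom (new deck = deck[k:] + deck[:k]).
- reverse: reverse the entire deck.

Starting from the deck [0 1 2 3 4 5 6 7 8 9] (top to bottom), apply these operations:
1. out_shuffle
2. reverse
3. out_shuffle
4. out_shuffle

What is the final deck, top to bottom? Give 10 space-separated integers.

Answer: 9 1 2 3 4 5 6 7 8 0

Derivation:
After op 1 (out_shuffle): [0 5 1 6 2 7 3 8 4 9]
After op 2 (reverse): [9 4 8 3 7 2 6 1 5 0]
After op 3 (out_shuffle): [9 2 4 6 8 1 3 5 7 0]
After op 4 (out_shuffle): [9 1 2 3 4 5 6 7 8 0]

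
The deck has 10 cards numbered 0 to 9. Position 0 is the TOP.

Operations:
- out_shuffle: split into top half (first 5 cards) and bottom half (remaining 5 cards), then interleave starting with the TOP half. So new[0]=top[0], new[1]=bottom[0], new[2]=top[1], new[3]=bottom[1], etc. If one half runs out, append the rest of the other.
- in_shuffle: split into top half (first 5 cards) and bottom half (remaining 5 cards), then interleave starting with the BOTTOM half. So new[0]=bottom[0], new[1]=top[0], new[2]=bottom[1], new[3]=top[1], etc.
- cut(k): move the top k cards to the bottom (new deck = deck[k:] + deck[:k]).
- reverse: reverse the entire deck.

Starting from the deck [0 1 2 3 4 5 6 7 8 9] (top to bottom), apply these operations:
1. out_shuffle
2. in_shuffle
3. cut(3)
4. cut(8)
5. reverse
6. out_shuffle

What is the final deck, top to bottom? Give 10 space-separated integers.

After op 1 (out_shuffle): [0 5 1 6 2 7 3 8 4 9]
After op 2 (in_shuffle): [7 0 3 5 8 1 4 6 9 2]
After op 3 (cut(3)): [5 8 1 4 6 9 2 7 0 3]
After op 4 (cut(8)): [0 3 5 8 1 4 6 9 2 7]
After op 5 (reverse): [7 2 9 6 4 1 8 5 3 0]
After op 6 (out_shuffle): [7 1 2 8 9 5 6 3 4 0]

Answer: 7 1 2 8 9 5 6 3 4 0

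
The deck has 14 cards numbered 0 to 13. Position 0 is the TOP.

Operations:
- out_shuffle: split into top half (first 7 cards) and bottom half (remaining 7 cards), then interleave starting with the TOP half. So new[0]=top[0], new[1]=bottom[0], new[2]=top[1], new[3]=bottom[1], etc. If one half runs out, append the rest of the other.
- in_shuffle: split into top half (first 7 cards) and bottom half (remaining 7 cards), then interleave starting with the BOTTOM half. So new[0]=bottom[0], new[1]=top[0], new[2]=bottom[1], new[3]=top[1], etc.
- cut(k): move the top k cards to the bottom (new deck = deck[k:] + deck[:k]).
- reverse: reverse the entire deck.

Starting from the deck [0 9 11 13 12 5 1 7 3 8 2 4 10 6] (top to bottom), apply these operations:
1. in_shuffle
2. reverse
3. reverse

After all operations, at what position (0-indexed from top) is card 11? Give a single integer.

After op 1 (in_shuffle): [7 0 3 9 8 11 2 13 4 12 10 5 6 1]
After op 2 (reverse): [1 6 5 10 12 4 13 2 11 8 9 3 0 7]
After op 3 (reverse): [7 0 3 9 8 11 2 13 4 12 10 5 6 1]
Card 11 is at position 5.

Answer: 5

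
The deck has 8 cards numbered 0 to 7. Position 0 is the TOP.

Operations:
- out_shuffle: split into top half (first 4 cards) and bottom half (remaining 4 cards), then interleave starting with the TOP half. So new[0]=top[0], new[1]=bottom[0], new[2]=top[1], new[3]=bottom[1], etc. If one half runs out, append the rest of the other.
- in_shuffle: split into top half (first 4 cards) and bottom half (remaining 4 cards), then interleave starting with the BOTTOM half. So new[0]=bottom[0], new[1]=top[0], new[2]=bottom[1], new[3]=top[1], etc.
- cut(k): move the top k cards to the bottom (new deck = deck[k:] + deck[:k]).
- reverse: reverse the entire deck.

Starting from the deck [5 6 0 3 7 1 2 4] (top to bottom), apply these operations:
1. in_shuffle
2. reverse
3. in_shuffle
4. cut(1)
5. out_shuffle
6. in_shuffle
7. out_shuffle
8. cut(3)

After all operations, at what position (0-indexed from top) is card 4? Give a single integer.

After op 1 (in_shuffle): [7 5 1 6 2 0 4 3]
After op 2 (reverse): [3 4 0 2 6 1 5 7]
After op 3 (in_shuffle): [6 3 1 4 5 0 7 2]
After op 4 (cut(1)): [3 1 4 5 0 7 2 6]
After op 5 (out_shuffle): [3 0 1 7 4 2 5 6]
After op 6 (in_shuffle): [4 3 2 0 5 1 6 7]
After op 7 (out_shuffle): [4 5 3 1 2 6 0 7]
After op 8 (cut(3)): [1 2 6 0 7 4 5 3]
Card 4 is at position 5.

Answer: 5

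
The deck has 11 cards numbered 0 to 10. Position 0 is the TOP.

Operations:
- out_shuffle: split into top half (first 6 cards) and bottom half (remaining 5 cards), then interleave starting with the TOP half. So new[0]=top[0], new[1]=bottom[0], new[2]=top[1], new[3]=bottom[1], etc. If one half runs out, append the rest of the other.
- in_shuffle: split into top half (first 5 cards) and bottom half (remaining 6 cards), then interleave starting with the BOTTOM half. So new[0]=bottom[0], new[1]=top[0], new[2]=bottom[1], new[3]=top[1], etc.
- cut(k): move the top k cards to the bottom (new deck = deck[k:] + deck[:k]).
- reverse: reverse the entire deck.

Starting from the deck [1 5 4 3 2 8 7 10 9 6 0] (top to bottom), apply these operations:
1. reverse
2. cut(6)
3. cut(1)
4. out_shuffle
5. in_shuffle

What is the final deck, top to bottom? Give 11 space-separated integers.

Answer: 7 3 1 9 8 4 0 10 2 5 6

Derivation:
After op 1 (reverse): [0 6 9 10 7 8 2 3 4 5 1]
After op 2 (cut(6)): [2 3 4 5 1 0 6 9 10 7 8]
After op 3 (cut(1)): [3 4 5 1 0 6 9 10 7 8 2]
After op 4 (out_shuffle): [3 9 4 10 5 7 1 8 0 2 6]
After op 5 (in_shuffle): [7 3 1 9 8 4 0 10 2 5 6]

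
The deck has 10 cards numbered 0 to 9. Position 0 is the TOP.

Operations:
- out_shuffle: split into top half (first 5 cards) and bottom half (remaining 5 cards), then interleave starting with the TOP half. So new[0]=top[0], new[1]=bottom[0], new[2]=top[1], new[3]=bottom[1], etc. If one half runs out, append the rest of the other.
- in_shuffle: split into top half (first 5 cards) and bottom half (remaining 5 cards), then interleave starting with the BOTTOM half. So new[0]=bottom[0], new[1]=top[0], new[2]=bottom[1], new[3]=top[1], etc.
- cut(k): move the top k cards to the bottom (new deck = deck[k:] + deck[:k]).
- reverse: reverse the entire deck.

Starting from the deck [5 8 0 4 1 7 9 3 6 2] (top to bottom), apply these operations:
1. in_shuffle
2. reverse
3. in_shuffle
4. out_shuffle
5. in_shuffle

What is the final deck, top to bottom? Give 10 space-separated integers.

After op 1 (in_shuffle): [7 5 9 8 3 0 6 4 2 1]
After op 2 (reverse): [1 2 4 6 0 3 8 9 5 7]
After op 3 (in_shuffle): [3 1 8 2 9 4 5 6 7 0]
After op 4 (out_shuffle): [3 4 1 5 8 6 2 7 9 0]
After op 5 (in_shuffle): [6 3 2 4 7 1 9 5 0 8]

Answer: 6 3 2 4 7 1 9 5 0 8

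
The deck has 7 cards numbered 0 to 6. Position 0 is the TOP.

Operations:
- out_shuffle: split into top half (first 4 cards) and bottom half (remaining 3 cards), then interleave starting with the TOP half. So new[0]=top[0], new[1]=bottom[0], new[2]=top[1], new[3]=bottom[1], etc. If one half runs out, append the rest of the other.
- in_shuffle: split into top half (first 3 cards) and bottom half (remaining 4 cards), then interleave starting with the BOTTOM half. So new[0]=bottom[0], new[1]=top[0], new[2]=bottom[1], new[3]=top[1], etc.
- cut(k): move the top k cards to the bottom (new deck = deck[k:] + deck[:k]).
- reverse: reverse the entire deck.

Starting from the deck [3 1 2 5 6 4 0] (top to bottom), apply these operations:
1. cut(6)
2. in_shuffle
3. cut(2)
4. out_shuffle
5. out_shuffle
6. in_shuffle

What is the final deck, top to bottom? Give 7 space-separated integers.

Answer: 0 5 3 6 1 4 2

Derivation:
After op 1 (cut(6)): [0 3 1 2 5 6 4]
After op 2 (in_shuffle): [2 0 5 3 6 1 4]
After op 3 (cut(2)): [5 3 6 1 4 2 0]
After op 4 (out_shuffle): [5 4 3 2 6 0 1]
After op 5 (out_shuffle): [5 6 4 0 3 1 2]
After op 6 (in_shuffle): [0 5 3 6 1 4 2]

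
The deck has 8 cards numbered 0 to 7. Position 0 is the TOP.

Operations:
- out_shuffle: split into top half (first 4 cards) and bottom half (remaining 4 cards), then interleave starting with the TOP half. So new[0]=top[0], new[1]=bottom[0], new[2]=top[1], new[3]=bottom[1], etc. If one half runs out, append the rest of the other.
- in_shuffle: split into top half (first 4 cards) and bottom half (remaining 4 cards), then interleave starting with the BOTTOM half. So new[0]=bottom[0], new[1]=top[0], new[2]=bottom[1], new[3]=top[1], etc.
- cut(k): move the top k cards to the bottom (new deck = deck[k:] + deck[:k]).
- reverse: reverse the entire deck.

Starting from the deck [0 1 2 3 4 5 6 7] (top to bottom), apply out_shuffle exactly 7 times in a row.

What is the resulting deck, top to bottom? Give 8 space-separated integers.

After op 1 (out_shuffle): [0 4 1 5 2 6 3 7]
After op 2 (out_shuffle): [0 2 4 6 1 3 5 7]
After op 3 (out_shuffle): [0 1 2 3 4 5 6 7]
After op 4 (out_shuffle): [0 4 1 5 2 6 3 7]
After op 5 (out_shuffle): [0 2 4 6 1 3 5 7]
After op 6 (out_shuffle): [0 1 2 3 4 5 6 7]
After op 7 (out_shuffle): [0 4 1 5 2 6 3 7]

Answer: 0 4 1 5 2 6 3 7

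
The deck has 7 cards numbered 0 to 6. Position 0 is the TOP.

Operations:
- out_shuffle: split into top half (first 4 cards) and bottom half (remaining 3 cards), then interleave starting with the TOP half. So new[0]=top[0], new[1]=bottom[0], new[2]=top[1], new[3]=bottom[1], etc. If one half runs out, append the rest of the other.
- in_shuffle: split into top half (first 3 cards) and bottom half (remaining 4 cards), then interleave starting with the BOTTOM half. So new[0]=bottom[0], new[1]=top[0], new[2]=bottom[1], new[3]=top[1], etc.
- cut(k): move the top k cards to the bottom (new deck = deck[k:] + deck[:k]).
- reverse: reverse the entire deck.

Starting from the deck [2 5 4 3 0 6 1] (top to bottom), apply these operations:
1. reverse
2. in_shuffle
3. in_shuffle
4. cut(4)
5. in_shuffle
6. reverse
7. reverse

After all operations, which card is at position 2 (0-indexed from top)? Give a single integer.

Answer: 3

Derivation:
After op 1 (reverse): [1 6 0 3 4 5 2]
After op 2 (in_shuffle): [3 1 4 6 5 0 2]
After op 3 (in_shuffle): [6 3 5 1 0 4 2]
After op 4 (cut(4)): [0 4 2 6 3 5 1]
After op 5 (in_shuffle): [6 0 3 4 5 2 1]
After op 6 (reverse): [1 2 5 4 3 0 6]
After op 7 (reverse): [6 0 3 4 5 2 1]
Position 2: card 3.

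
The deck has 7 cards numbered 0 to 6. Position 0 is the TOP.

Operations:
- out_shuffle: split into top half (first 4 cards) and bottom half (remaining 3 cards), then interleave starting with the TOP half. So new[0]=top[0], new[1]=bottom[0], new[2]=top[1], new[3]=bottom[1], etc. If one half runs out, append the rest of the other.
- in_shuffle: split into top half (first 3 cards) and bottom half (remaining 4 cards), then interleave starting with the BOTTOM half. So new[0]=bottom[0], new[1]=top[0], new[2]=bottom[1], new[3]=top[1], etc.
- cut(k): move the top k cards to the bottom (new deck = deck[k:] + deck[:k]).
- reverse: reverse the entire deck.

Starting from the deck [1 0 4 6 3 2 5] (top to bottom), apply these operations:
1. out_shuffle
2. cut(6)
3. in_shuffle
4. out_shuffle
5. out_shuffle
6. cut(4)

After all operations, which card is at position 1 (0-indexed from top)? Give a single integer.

After op 1 (out_shuffle): [1 3 0 2 4 5 6]
After op 2 (cut(6)): [6 1 3 0 2 4 5]
After op 3 (in_shuffle): [0 6 2 1 4 3 5]
After op 4 (out_shuffle): [0 4 6 3 2 5 1]
After op 5 (out_shuffle): [0 2 4 5 6 1 3]
After op 6 (cut(4)): [6 1 3 0 2 4 5]
Position 1: card 1.

Answer: 1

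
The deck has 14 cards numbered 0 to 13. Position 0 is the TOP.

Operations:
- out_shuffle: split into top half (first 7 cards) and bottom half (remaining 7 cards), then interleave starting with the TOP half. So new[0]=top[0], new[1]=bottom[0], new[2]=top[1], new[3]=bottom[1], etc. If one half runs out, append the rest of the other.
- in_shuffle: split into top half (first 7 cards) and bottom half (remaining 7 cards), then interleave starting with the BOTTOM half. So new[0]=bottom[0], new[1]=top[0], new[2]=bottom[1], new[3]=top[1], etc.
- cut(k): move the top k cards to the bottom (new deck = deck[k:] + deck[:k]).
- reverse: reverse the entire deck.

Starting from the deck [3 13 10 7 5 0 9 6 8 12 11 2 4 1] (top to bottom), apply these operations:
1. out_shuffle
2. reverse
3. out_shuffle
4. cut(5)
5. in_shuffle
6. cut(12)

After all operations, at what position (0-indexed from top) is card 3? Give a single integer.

After op 1 (out_shuffle): [3 6 13 8 10 12 7 11 5 2 0 4 9 1]
After op 2 (reverse): [1 9 4 0 2 5 11 7 12 10 8 13 6 3]
After op 3 (out_shuffle): [1 7 9 12 4 10 0 8 2 13 5 6 11 3]
After op 4 (cut(5)): [10 0 8 2 13 5 6 11 3 1 7 9 12 4]
After op 5 (in_shuffle): [11 10 3 0 1 8 7 2 9 13 12 5 4 6]
After op 6 (cut(12)): [4 6 11 10 3 0 1 8 7 2 9 13 12 5]
Card 3 is at position 4.

Answer: 4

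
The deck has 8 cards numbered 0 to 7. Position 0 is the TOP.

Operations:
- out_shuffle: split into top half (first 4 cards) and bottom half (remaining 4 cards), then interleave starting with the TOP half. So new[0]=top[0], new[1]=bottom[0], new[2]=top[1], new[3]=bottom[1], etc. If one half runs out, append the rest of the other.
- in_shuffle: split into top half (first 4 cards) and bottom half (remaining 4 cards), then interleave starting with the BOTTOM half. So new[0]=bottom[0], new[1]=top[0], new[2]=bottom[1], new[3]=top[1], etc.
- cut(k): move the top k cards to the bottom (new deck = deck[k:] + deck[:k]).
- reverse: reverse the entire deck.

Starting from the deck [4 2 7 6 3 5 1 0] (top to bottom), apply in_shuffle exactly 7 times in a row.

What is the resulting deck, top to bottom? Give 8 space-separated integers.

After op 1 (in_shuffle): [3 4 5 2 1 7 0 6]
After op 2 (in_shuffle): [1 3 7 4 0 5 6 2]
After op 3 (in_shuffle): [0 1 5 3 6 7 2 4]
After op 4 (in_shuffle): [6 0 7 1 2 5 4 3]
After op 5 (in_shuffle): [2 6 5 0 4 7 3 1]
After op 6 (in_shuffle): [4 2 7 6 3 5 1 0]
After op 7 (in_shuffle): [3 4 5 2 1 7 0 6]

Answer: 3 4 5 2 1 7 0 6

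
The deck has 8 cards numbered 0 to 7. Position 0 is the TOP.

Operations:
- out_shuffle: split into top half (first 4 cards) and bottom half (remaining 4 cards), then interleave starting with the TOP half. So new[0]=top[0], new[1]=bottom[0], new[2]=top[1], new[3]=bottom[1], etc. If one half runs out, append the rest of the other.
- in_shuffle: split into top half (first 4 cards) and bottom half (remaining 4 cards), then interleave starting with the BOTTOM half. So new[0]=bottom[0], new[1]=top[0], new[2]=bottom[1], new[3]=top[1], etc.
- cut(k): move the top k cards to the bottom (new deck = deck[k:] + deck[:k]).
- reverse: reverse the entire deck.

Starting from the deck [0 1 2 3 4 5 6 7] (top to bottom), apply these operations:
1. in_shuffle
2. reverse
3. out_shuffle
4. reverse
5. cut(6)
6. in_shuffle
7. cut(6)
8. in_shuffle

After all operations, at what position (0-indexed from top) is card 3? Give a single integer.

After op 1 (in_shuffle): [4 0 5 1 6 2 7 3]
After op 2 (reverse): [3 7 2 6 1 5 0 4]
After op 3 (out_shuffle): [3 1 7 5 2 0 6 4]
After op 4 (reverse): [4 6 0 2 5 7 1 3]
After op 5 (cut(6)): [1 3 4 6 0 2 5 7]
After op 6 (in_shuffle): [0 1 2 3 5 4 7 6]
After op 7 (cut(6)): [7 6 0 1 2 3 5 4]
After op 8 (in_shuffle): [2 7 3 6 5 0 4 1]
Card 3 is at position 2.

Answer: 2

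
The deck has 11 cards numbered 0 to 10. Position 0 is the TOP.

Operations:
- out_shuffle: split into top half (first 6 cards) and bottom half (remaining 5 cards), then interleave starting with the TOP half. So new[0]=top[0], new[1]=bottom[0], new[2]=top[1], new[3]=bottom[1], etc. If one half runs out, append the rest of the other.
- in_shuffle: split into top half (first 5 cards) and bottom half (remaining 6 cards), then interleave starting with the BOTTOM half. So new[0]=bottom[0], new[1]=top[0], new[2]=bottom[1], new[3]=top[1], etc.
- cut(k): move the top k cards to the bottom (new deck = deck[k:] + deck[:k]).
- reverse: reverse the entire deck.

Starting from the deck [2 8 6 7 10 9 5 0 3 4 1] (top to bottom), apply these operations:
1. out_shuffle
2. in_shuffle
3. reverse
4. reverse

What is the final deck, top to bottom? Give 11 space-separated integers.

Answer: 3 2 7 5 4 8 10 0 1 6 9

Derivation:
After op 1 (out_shuffle): [2 5 8 0 6 3 7 4 10 1 9]
After op 2 (in_shuffle): [3 2 7 5 4 8 10 0 1 6 9]
After op 3 (reverse): [9 6 1 0 10 8 4 5 7 2 3]
After op 4 (reverse): [3 2 7 5 4 8 10 0 1 6 9]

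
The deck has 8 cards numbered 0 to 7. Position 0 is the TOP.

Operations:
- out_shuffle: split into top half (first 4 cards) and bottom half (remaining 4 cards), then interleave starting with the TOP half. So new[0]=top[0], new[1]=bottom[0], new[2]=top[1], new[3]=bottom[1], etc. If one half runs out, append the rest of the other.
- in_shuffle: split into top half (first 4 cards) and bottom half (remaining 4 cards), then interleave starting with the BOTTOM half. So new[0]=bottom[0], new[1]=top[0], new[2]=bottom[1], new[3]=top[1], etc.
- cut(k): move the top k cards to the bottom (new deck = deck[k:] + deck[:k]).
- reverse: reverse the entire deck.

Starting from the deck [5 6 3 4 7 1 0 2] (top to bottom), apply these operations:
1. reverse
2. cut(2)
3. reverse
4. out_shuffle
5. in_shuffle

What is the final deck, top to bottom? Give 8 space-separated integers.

Answer: 5 0 7 3 6 2 1 4

Derivation:
After op 1 (reverse): [2 0 1 7 4 3 6 5]
After op 2 (cut(2)): [1 7 4 3 6 5 2 0]
After op 3 (reverse): [0 2 5 6 3 4 7 1]
After op 4 (out_shuffle): [0 3 2 4 5 7 6 1]
After op 5 (in_shuffle): [5 0 7 3 6 2 1 4]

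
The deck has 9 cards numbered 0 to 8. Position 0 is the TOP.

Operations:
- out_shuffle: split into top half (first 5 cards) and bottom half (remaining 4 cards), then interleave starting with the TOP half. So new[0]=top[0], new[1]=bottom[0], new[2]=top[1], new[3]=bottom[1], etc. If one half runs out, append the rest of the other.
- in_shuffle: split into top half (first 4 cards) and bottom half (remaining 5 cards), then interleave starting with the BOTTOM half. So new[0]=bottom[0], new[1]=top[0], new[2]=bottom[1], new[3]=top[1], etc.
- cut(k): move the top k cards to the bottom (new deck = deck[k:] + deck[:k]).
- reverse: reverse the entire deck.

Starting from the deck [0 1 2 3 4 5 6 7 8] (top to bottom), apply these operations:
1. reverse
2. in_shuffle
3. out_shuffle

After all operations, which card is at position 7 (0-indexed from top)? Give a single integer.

After op 1 (reverse): [8 7 6 5 4 3 2 1 0]
After op 2 (in_shuffle): [4 8 3 7 2 6 1 5 0]
After op 3 (out_shuffle): [4 6 8 1 3 5 7 0 2]
Position 7: card 0.

Answer: 0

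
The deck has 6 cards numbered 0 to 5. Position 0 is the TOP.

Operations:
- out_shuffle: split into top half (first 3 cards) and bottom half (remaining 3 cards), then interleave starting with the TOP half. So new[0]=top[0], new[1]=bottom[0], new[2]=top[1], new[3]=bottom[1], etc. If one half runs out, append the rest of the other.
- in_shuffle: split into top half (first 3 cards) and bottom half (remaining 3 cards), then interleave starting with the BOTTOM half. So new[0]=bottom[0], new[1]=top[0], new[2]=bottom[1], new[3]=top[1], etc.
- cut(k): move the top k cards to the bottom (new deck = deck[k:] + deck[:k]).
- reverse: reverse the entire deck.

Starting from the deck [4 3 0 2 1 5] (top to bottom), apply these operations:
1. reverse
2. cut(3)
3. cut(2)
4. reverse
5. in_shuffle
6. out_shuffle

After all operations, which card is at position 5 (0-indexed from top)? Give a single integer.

Answer: 2

Derivation:
After op 1 (reverse): [5 1 2 0 3 4]
After op 2 (cut(3)): [0 3 4 5 1 2]
After op 3 (cut(2)): [4 5 1 2 0 3]
After op 4 (reverse): [3 0 2 1 5 4]
After op 5 (in_shuffle): [1 3 5 0 4 2]
After op 6 (out_shuffle): [1 0 3 4 5 2]
Position 5: card 2.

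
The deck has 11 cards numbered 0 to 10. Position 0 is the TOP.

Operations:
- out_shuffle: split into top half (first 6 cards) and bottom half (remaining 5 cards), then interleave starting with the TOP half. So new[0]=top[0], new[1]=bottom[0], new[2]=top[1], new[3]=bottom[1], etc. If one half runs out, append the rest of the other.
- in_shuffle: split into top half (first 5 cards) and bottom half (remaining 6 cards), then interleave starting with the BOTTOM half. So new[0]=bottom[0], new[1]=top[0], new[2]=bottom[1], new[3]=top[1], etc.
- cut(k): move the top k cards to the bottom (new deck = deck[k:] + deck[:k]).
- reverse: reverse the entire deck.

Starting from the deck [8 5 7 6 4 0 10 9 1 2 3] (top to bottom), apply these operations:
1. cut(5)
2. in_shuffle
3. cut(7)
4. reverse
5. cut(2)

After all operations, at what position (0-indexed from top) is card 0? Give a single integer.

Answer: 3

Derivation:
After op 1 (cut(5)): [0 10 9 1 2 3 8 5 7 6 4]
After op 2 (in_shuffle): [3 0 8 10 5 9 7 1 6 2 4]
After op 3 (cut(7)): [1 6 2 4 3 0 8 10 5 9 7]
After op 4 (reverse): [7 9 5 10 8 0 3 4 2 6 1]
After op 5 (cut(2)): [5 10 8 0 3 4 2 6 1 7 9]
Card 0 is at position 3.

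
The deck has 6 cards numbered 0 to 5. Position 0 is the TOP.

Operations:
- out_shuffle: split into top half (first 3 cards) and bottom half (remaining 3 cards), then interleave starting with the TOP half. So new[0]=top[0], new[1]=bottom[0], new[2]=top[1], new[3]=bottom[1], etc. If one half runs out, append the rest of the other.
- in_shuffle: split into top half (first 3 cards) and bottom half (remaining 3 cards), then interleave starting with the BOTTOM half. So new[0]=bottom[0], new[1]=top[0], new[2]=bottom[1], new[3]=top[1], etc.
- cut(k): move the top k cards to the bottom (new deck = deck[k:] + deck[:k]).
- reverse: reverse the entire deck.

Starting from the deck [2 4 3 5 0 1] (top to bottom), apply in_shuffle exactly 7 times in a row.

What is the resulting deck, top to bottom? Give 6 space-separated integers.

After op 1 (in_shuffle): [5 2 0 4 1 3]
After op 2 (in_shuffle): [4 5 1 2 3 0]
After op 3 (in_shuffle): [2 4 3 5 0 1]
After op 4 (in_shuffle): [5 2 0 4 1 3]
After op 5 (in_shuffle): [4 5 1 2 3 0]
After op 6 (in_shuffle): [2 4 3 5 0 1]
After op 7 (in_shuffle): [5 2 0 4 1 3]

Answer: 5 2 0 4 1 3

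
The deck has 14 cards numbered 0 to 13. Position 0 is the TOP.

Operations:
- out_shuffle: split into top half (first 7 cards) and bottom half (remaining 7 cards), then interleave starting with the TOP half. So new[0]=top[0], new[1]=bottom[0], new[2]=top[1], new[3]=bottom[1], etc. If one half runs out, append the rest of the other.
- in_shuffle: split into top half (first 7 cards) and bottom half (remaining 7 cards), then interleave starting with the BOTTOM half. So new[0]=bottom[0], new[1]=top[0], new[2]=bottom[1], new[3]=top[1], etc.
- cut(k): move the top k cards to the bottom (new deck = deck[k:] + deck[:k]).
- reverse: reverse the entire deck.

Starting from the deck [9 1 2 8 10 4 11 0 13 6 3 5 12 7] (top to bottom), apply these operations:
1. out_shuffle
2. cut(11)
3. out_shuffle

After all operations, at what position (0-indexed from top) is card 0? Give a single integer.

Answer: 8

Derivation:
After op 1 (out_shuffle): [9 0 1 13 2 6 8 3 10 5 4 12 11 7]
After op 2 (cut(11)): [12 11 7 9 0 1 13 2 6 8 3 10 5 4]
After op 3 (out_shuffle): [12 2 11 6 7 8 9 3 0 10 1 5 13 4]
Card 0 is at position 8.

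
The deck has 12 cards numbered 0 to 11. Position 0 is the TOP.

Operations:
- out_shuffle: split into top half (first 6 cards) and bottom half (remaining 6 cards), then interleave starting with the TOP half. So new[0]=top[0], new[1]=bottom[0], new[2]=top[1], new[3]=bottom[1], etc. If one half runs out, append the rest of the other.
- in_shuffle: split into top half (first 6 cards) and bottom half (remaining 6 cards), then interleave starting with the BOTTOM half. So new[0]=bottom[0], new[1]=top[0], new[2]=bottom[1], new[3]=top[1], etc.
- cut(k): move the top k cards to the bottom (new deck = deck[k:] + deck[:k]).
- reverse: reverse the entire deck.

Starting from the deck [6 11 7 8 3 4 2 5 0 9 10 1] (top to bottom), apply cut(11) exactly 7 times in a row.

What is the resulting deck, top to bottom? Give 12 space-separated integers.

After op 1 (cut(11)): [1 6 11 7 8 3 4 2 5 0 9 10]
After op 2 (cut(11)): [10 1 6 11 7 8 3 4 2 5 0 9]
After op 3 (cut(11)): [9 10 1 6 11 7 8 3 4 2 5 0]
After op 4 (cut(11)): [0 9 10 1 6 11 7 8 3 4 2 5]
After op 5 (cut(11)): [5 0 9 10 1 6 11 7 8 3 4 2]
After op 6 (cut(11)): [2 5 0 9 10 1 6 11 7 8 3 4]
After op 7 (cut(11)): [4 2 5 0 9 10 1 6 11 7 8 3]

Answer: 4 2 5 0 9 10 1 6 11 7 8 3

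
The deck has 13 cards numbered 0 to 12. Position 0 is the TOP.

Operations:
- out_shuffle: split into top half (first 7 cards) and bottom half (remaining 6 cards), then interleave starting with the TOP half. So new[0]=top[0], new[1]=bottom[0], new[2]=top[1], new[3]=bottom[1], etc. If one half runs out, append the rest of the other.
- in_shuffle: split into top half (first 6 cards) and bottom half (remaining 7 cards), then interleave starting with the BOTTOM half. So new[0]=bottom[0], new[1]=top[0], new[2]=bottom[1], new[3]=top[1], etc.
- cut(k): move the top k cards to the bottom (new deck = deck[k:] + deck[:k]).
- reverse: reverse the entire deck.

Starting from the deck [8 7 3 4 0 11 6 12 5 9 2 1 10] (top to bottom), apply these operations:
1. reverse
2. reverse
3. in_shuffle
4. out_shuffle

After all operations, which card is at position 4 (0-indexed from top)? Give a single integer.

After op 1 (reverse): [10 1 2 9 5 12 6 11 0 4 3 7 8]
After op 2 (reverse): [8 7 3 4 0 11 6 12 5 9 2 1 10]
After op 3 (in_shuffle): [6 8 12 7 5 3 9 4 2 0 1 11 10]
After op 4 (out_shuffle): [6 4 8 2 12 0 7 1 5 11 3 10 9]
Position 4: card 12.

Answer: 12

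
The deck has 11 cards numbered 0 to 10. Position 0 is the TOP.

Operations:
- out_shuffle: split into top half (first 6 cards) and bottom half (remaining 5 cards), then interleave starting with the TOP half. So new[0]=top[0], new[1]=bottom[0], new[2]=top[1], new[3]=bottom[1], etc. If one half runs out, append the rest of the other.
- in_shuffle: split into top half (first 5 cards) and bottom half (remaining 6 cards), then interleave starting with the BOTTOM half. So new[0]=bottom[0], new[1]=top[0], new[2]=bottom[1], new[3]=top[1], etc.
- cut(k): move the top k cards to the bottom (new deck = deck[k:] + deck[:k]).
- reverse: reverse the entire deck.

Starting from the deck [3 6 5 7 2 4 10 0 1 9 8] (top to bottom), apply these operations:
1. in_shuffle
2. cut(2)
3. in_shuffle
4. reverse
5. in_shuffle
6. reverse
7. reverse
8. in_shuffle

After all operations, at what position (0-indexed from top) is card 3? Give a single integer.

After op 1 (in_shuffle): [4 3 10 6 0 5 1 7 9 2 8]
After op 2 (cut(2)): [10 6 0 5 1 7 9 2 8 4 3]
After op 3 (in_shuffle): [7 10 9 6 2 0 8 5 4 1 3]
After op 4 (reverse): [3 1 4 5 8 0 2 6 9 10 7]
After op 5 (in_shuffle): [0 3 2 1 6 4 9 5 10 8 7]
After op 6 (reverse): [7 8 10 5 9 4 6 1 2 3 0]
After op 7 (reverse): [0 3 2 1 6 4 9 5 10 8 7]
After op 8 (in_shuffle): [4 0 9 3 5 2 10 1 8 6 7]
Card 3 is at position 3.

Answer: 3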